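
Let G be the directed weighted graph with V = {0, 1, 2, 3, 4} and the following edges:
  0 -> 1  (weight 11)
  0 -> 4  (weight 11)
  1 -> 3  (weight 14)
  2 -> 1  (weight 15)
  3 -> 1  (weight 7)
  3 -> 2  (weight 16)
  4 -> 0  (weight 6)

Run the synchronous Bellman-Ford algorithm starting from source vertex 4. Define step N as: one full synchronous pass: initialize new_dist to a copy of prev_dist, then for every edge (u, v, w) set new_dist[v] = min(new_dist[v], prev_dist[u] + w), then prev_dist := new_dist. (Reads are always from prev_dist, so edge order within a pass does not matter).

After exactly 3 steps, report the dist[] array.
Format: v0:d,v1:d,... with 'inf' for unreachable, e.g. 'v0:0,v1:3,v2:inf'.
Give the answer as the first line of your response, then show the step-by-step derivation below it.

v0:6,v1:17,v2:inf,v3:31,v4:0

step 1: dist = v0:6,v1:inf,v2:inf,v3:inf,v4:0
step 2: dist = v0:6,v1:17,v2:inf,v3:inf,v4:0
step 3: dist = v0:6,v1:17,v2:inf,v3:31,v4:0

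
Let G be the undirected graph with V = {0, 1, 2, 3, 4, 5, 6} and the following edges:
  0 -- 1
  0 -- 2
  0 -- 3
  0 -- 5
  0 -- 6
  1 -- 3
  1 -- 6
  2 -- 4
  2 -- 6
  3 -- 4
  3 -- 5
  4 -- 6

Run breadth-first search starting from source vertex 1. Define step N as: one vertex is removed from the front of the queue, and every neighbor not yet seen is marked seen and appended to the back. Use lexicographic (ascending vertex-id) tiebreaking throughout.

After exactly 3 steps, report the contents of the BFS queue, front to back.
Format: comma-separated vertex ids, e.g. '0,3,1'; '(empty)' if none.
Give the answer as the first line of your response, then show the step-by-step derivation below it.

6,2,5,4

step 1: dequeue 1; queue=[0,3,6]; order=1
step 2: dequeue 0; queue=[3,6,2,5]; order=1,0
step 3: dequeue 3; queue=[6,2,5,4]; order=1,0,3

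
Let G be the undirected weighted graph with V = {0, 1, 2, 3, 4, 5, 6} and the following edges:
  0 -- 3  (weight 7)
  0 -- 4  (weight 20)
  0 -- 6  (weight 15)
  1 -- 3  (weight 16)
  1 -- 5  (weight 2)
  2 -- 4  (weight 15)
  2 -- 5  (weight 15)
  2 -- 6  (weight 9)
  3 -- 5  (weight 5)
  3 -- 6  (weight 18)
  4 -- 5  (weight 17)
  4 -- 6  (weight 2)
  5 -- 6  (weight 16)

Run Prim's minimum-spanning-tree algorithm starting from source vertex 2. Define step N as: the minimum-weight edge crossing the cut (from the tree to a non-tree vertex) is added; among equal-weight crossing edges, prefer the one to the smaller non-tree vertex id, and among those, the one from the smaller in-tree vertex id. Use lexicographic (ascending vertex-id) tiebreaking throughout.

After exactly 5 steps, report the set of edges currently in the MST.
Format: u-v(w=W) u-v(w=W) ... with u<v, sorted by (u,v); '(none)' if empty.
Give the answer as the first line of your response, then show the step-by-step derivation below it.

0-3(w=7) 0-6(w=15) 2-6(w=9) 3-5(w=5) 4-6(w=2)

step 1: add edge 2-6 (w=9); MST = {2-6(w=9)}
step 2: add edge 4-6 (w=2); MST = {2-6(w=9) 4-6(w=2)}
step 3: add edge 0-6 (w=15); MST = {0-6(w=15) 2-6(w=9) 4-6(w=2)}
step 4: add edge 0-3 (w=7); MST = {0-3(w=7) 0-6(w=15) 2-6(w=9) 4-6(w=2)}
step 5: add edge 3-5 (w=5); MST = {0-3(w=7) 0-6(w=15) 2-6(w=9) 3-5(w=5) 4-6(w=2)}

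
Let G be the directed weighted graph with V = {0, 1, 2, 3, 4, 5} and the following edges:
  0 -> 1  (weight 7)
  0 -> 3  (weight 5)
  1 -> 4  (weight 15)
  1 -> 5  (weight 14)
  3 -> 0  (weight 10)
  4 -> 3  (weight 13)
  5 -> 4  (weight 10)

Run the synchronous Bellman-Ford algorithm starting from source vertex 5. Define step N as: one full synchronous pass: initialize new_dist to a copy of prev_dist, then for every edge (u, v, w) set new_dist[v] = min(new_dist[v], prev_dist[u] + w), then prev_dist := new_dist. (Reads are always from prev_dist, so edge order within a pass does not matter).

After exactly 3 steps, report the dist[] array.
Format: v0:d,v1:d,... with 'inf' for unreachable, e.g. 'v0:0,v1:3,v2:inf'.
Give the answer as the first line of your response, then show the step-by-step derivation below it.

v0:33,v1:inf,v2:inf,v3:23,v4:10,v5:0

step 1: dist = v0:inf,v1:inf,v2:inf,v3:inf,v4:10,v5:0
step 2: dist = v0:inf,v1:inf,v2:inf,v3:23,v4:10,v5:0
step 3: dist = v0:33,v1:inf,v2:inf,v3:23,v4:10,v5:0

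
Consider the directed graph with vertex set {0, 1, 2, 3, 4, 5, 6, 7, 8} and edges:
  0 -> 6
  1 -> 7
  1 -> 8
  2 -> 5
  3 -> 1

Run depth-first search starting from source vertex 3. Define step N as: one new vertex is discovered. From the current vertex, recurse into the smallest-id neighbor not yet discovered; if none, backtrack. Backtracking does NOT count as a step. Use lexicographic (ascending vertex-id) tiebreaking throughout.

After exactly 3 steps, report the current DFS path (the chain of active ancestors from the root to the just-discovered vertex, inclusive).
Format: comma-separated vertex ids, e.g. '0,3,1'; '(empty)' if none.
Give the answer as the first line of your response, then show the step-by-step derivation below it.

3,1,7

step 1: discover 3; path=3; order=3
step 2: discover 1; path=3>1; order=3,1
step 3: discover 7; path=3>1>7; order=3,1,7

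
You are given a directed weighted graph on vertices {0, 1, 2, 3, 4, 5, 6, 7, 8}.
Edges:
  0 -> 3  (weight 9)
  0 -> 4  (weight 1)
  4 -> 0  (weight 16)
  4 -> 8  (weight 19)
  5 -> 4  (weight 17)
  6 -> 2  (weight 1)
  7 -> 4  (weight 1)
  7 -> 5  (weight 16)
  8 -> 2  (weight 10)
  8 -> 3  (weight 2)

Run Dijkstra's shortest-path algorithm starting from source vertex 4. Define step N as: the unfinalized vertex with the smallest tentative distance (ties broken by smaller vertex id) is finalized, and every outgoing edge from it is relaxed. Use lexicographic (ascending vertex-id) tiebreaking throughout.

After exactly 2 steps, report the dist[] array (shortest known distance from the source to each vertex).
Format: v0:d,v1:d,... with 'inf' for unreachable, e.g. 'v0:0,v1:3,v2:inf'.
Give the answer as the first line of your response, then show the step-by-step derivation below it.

v0:16,v1:inf,v2:inf,v3:25,v4:0,v5:inf,v6:inf,v7:inf,v8:19

step 1: dist = v0:16,v1:inf,v2:inf,v3:inf,v4:0,v5:inf,v6:inf,v7:inf,v8:19
step 2: dist = v0:16,v1:inf,v2:inf,v3:25,v4:0,v5:inf,v6:inf,v7:inf,v8:19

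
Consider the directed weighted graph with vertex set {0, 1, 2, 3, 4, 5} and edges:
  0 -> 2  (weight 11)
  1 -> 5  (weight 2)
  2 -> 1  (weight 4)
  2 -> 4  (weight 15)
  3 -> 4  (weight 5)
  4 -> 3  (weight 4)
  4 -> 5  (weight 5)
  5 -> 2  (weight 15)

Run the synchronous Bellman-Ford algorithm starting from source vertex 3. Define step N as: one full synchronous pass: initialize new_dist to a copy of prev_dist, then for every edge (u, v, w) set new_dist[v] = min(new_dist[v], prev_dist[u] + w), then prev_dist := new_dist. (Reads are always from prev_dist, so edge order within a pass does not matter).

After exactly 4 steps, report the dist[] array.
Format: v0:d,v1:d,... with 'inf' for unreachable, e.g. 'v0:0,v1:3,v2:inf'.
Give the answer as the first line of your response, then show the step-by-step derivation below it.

v0:inf,v1:29,v2:25,v3:0,v4:5,v5:10

step 1: dist = v0:inf,v1:inf,v2:inf,v3:0,v4:5,v5:inf
step 2: dist = v0:inf,v1:inf,v2:inf,v3:0,v4:5,v5:10
step 3: dist = v0:inf,v1:inf,v2:25,v3:0,v4:5,v5:10
step 4: dist = v0:inf,v1:29,v2:25,v3:0,v4:5,v5:10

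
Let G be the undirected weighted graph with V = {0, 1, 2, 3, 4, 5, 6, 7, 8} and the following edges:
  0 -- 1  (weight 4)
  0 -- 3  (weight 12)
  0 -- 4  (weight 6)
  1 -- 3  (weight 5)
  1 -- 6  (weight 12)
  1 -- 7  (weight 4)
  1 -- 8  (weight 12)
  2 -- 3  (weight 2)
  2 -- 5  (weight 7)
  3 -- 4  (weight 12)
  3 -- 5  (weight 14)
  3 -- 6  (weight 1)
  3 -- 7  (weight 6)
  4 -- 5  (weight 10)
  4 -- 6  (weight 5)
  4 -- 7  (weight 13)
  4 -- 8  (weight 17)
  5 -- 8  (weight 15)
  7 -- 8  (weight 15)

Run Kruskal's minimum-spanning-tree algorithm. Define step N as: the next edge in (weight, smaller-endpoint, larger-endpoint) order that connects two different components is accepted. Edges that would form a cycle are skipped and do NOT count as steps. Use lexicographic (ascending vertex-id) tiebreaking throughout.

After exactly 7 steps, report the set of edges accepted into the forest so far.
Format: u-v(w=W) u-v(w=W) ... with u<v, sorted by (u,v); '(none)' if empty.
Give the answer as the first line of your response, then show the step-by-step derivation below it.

0-1(w=4) 1-3(w=5) 1-7(w=4) 2-3(w=2) 2-5(w=7) 3-6(w=1) 4-6(w=5)

step 1: add edge 3-6 (w=1); MST = {3-6(w=1)}
step 2: add edge 2-3 (w=2); MST = {2-3(w=2) 3-6(w=1)}
step 3: add edge 0-1 (w=4); MST = {0-1(w=4) 2-3(w=2) 3-6(w=1)}
step 4: add edge 1-7 (w=4); MST = {0-1(w=4) 1-7(w=4) 2-3(w=2) 3-6(w=1)}
step 5: add edge 1-3 (w=5); MST = {0-1(w=4) 1-3(w=5) 1-7(w=4) 2-3(w=2) 3-6(w=1)}
step 6: add edge 4-6 (w=5); MST = {0-1(w=4) 1-3(w=5) 1-7(w=4) 2-3(w=2) 3-6(w=1) 4-6(w=5)}
step 7: add edge 2-5 (w=7); MST = {0-1(w=4) 1-3(w=5) 1-7(w=4) 2-3(w=2) 2-5(w=7) 3-6(w=1) 4-6(w=5)}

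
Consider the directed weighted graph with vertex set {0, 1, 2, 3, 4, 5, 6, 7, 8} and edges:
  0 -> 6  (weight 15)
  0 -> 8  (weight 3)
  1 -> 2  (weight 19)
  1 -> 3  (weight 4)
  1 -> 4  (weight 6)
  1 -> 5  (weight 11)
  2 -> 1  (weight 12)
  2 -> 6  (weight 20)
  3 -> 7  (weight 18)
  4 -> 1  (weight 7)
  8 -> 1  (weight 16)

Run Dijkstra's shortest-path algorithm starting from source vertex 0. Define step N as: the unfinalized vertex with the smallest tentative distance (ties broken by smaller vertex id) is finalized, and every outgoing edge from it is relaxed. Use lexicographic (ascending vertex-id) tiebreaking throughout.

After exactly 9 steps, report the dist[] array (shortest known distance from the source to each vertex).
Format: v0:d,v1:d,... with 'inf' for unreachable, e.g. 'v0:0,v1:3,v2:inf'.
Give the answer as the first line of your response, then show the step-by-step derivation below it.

v0:0,v1:19,v2:38,v3:23,v4:25,v5:30,v6:15,v7:41,v8:3

step 1: dist = v0:0,v1:inf,v2:inf,v3:inf,v4:inf,v5:inf,v6:15,v7:inf,v8:3
step 2: dist = v0:0,v1:19,v2:inf,v3:inf,v4:inf,v5:inf,v6:15,v7:inf,v8:3
step 3: dist = v0:0,v1:19,v2:inf,v3:inf,v4:inf,v5:inf,v6:15,v7:inf,v8:3
step 4: dist = v0:0,v1:19,v2:38,v3:23,v4:25,v5:30,v6:15,v7:inf,v8:3
step 5: dist = v0:0,v1:19,v2:38,v3:23,v4:25,v5:30,v6:15,v7:41,v8:3
step 6: dist = v0:0,v1:19,v2:38,v3:23,v4:25,v5:30,v6:15,v7:41,v8:3
step 7: dist = v0:0,v1:19,v2:38,v3:23,v4:25,v5:30,v6:15,v7:41,v8:3
step 8: dist = v0:0,v1:19,v2:38,v3:23,v4:25,v5:30,v6:15,v7:41,v8:3
step 9: dist = v0:0,v1:19,v2:38,v3:23,v4:25,v5:30,v6:15,v7:41,v8:3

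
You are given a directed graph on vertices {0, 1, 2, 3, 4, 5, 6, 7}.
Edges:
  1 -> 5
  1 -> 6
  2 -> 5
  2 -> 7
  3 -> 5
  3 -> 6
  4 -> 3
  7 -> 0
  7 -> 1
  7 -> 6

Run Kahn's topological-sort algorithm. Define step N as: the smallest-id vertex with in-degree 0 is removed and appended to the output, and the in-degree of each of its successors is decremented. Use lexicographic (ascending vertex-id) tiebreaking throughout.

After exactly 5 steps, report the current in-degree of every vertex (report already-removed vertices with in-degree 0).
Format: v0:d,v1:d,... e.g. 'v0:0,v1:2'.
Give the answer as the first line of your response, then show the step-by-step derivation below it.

v0:0,v1:0,v2:0,v3:0,v4:0,v5:1,v6:1,v7:0

step 1: output 2; order=[2]; indeg=(1,1,0,1,0,2,3,0)
step 2: output 4; order=[2,4]; indeg=(1,1,0,0,0,2,3,0)
step 3: output 3; order=[2,4,3]; indeg=(1,1,0,0,0,1,2,0)
step 4: output 7; order=[2,4,3,7]; indeg=(0,0,0,0,0,1,1,0)
step 5: output 0; order=[2,4,3,7,0]; indeg=(0,0,0,0,0,1,1,0)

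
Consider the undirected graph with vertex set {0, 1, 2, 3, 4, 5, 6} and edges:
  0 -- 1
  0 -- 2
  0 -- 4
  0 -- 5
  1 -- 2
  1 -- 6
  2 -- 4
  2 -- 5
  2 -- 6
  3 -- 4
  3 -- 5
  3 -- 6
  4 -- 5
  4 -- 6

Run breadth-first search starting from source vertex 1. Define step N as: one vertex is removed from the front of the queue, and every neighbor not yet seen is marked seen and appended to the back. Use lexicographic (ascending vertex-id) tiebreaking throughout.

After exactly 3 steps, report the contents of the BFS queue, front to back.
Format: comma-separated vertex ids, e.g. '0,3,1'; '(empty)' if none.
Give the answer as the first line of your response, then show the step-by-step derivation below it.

6,4,5

step 1: dequeue 1; queue=[0,2,6]; order=1
step 2: dequeue 0; queue=[2,6,4,5]; order=1,0
step 3: dequeue 2; queue=[6,4,5]; order=1,0,2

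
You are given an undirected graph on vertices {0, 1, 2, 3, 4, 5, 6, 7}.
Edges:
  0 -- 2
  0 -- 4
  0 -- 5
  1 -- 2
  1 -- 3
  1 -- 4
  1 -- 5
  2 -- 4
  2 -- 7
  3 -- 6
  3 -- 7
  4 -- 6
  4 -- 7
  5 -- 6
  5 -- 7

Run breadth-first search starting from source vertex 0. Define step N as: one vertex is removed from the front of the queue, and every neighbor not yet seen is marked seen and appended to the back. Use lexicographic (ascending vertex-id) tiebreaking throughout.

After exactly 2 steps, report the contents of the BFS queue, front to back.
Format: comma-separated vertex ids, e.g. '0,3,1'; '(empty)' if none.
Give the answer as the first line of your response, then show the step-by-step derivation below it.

4,5,1,7

step 1: dequeue 0; queue=[2,4,5]; order=0
step 2: dequeue 2; queue=[4,5,1,7]; order=0,2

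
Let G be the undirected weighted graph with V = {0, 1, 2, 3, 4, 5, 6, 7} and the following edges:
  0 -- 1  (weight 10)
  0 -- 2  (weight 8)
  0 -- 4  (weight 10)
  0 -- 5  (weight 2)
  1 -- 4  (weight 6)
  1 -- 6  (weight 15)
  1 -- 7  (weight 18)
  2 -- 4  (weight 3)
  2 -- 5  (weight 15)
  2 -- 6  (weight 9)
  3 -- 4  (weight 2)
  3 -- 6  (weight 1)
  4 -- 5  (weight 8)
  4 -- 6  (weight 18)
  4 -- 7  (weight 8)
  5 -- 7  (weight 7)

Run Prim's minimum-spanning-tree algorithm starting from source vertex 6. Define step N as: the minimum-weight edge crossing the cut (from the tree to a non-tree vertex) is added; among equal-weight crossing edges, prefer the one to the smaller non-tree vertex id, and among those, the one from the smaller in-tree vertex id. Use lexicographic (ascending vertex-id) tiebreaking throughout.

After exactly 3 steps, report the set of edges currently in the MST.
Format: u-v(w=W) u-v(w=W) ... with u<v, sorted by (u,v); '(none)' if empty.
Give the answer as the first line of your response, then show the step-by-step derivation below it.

2-4(w=3) 3-4(w=2) 3-6(w=1)

step 1: add edge 3-6 (w=1); MST = {3-6(w=1)}
step 2: add edge 3-4 (w=2); MST = {3-4(w=2) 3-6(w=1)}
step 3: add edge 2-4 (w=3); MST = {2-4(w=3) 3-4(w=2) 3-6(w=1)}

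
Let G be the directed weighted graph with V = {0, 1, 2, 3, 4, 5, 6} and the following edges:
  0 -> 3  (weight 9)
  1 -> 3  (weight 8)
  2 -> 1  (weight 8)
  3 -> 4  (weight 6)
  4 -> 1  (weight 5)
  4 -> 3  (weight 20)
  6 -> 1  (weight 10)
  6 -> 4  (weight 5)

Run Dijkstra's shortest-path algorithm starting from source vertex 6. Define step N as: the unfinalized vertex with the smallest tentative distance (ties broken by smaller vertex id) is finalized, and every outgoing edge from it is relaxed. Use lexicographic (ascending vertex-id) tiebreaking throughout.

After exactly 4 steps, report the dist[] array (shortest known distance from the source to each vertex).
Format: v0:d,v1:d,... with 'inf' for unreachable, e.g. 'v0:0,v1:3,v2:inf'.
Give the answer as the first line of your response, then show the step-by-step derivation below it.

v0:inf,v1:10,v2:inf,v3:18,v4:5,v5:inf,v6:0

step 1: dist = v0:inf,v1:10,v2:inf,v3:inf,v4:5,v5:inf,v6:0
step 2: dist = v0:inf,v1:10,v2:inf,v3:25,v4:5,v5:inf,v6:0
step 3: dist = v0:inf,v1:10,v2:inf,v3:18,v4:5,v5:inf,v6:0
step 4: dist = v0:inf,v1:10,v2:inf,v3:18,v4:5,v5:inf,v6:0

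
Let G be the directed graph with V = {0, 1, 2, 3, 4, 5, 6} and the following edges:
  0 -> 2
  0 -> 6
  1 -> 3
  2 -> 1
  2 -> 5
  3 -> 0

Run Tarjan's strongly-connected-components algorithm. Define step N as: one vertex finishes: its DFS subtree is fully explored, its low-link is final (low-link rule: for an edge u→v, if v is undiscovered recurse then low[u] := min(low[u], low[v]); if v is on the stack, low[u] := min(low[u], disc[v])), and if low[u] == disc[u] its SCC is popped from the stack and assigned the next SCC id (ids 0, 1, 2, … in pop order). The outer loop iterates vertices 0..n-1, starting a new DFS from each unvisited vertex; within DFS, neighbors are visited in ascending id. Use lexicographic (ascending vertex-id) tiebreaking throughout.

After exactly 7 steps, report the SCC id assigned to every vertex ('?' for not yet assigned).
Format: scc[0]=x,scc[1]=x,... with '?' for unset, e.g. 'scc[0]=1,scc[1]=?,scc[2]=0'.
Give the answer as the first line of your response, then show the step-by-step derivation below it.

scc[0]=2,scc[1]=2,scc[2]=2,scc[3]=2,scc[4]=3,scc[5]=0,scc[6]=1

step 1: low=(low[0]=0,low[1]=2,low[2]=1,low[3]=0,low[4]=?,low[5]=?,low[6]=?); scc=(scc[0]=?,scc[1]=?,scc[2]=?,scc[3]=?,scc[4]=?,scc[5]=?,scc[6]=?)
step 2: low=(low[0]=0,low[1]=0,low[2]=1,low[3]=0,low[4]=?,low[5]=?,low[6]=?); scc=(scc[0]=?,scc[1]=?,scc[2]=?,scc[3]=?,scc[4]=?,scc[5]=?,scc[6]=?)
step 3: low=(low[0]=0,low[1]=0,low[2]=0,low[3]=0,low[4]=?,low[5]=4,low[6]=?); scc=(scc[0]=?,scc[1]=?,scc[2]=?,scc[3]=?,scc[4]=?,scc[5]=0,scc[6]=?)
step 4: low=(low[0]=0,low[1]=0,low[2]=0,low[3]=0,low[4]=?,low[5]=4,low[6]=?); scc=(scc[0]=?,scc[1]=?,scc[2]=?,scc[3]=?,scc[4]=?,scc[5]=0,scc[6]=?)
step 5: low=(low[0]=0,low[1]=0,low[2]=0,low[3]=0,low[4]=?,low[5]=4,low[6]=5); scc=(scc[0]=?,scc[1]=?,scc[2]=?,scc[3]=?,scc[4]=?,scc[5]=0,scc[6]=1)
step 6: low=(low[0]=0,low[1]=0,low[2]=0,low[3]=0,low[4]=?,low[5]=4,low[6]=5); scc=(scc[0]=2,scc[1]=2,scc[2]=2,scc[3]=2,scc[4]=?,scc[5]=0,scc[6]=1)
step 7: low=(low[0]=0,low[1]=0,low[2]=0,low[3]=0,low[4]=6,low[5]=4,low[6]=5); scc=(scc[0]=2,scc[1]=2,scc[2]=2,scc[3]=2,scc[4]=3,scc[5]=0,scc[6]=1)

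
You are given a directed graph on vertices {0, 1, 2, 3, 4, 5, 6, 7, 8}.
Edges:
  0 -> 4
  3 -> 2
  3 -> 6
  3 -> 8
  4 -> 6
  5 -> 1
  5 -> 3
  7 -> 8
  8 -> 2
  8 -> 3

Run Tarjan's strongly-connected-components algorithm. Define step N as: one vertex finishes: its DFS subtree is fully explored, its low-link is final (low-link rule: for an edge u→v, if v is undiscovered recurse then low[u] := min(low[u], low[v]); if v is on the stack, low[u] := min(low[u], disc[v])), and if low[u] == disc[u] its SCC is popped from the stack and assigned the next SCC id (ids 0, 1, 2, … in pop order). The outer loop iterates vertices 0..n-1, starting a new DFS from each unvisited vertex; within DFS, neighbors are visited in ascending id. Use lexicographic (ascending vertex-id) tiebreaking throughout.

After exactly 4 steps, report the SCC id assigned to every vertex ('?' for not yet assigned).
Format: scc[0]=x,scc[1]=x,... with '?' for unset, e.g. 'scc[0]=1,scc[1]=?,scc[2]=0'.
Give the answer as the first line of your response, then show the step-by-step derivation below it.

scc[0]=2,scc[1]=3,scc[2]=?,scc[3]=?,scc[4]=1,scc[5]=?,scc[6]=0,scc[7]=?,scc[8]=?

step 1: low=(low[0]=0,low[1]=?,low[2]=?,low[3]=?,low[4]=1,low[5]=?,low[6]=2,low[7]=?,low[8]=?); scc=(scc[0]=?,scc[1]=?,scc[2]=?,scc[3]=?,scc[4]=?,scc[5]=?,scc[6]=0,scc[7]=?,scc[8]=?)
step 2: low=(low[0]=0,low[1]=?,low[2]=?,low[3]=?,low[4]=1,low[5]=?,low[6]=2,low[7]=?,low[8]=?); scc=(scc[0]=?,scc[1]=?,scc[2]=?,scc[3]=?,scc[4]=1,scc[5]=?,scc[6]=0,scc[7]=?,scc[8]=?)
step 3: low=(low[0]=0,low[1]=?,low[2]=?,low[3]=?,low[4]=1,low[5]=?,low[6]=2,low[7]=?,low[8]=?); scc=(scc[0]=2,scc[1]=?,scc[2]=?,scc[3]=?,scc[4]=1,scc[5]=?,scc[6]=0,scc[7]=?,scc[8]=?)
step 4: low=(low[0]=0,low[1]=3,low[2]=?,low[3]=?,low[4]=1,low[5]=?,low[6]=2,low[7]=?,low[8]=?); scc=(scc[0]=2,scc[1]=3,scc[2]=?,scc[3]=?,scc[4]=1,scc[5]=?,scc[6]=0,scc[7]=?,scc[8]=?)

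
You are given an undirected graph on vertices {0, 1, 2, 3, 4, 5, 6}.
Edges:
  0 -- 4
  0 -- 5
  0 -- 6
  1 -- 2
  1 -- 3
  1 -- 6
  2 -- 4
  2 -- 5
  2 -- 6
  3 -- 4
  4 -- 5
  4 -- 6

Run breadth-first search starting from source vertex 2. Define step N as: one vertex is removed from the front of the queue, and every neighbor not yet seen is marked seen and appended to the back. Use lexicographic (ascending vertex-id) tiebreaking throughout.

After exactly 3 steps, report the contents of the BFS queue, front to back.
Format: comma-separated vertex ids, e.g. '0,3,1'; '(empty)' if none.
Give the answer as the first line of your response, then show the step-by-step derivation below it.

5,6,3,0

step 1: dequeue 2; queue=[1,4,5,6]; order=2
step 2: dequeue 1; queue=[4,5,6,3]; order=2,1
step 3: dequeue 4; queue=[5,6,3,0]; order=2,1,4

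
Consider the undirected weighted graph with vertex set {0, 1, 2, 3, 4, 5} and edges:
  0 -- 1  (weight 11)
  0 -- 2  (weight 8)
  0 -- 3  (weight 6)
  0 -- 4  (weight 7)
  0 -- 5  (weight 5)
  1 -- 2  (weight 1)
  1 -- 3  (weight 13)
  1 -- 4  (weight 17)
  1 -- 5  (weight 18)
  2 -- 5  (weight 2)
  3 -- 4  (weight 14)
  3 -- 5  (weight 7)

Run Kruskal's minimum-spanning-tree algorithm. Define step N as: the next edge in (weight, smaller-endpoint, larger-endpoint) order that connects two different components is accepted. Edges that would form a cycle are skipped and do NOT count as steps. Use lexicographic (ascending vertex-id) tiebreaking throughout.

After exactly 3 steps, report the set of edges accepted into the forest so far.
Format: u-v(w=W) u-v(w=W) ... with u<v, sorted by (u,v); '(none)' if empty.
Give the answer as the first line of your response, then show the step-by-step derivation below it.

0-5(w=5) 1-2(w=1) 2-5(w=2)

step 1: add edge 1-2 (w=1); MST = {1-2(w=1)}
step 2: add edge 2-5 (w=2); MST = {1-2(w=1) 2-5(w=2)}
step 3: add edge 0-5 (w=5); MST = {0-5(w=5) 1-2(w=1) 2-5(w=2)}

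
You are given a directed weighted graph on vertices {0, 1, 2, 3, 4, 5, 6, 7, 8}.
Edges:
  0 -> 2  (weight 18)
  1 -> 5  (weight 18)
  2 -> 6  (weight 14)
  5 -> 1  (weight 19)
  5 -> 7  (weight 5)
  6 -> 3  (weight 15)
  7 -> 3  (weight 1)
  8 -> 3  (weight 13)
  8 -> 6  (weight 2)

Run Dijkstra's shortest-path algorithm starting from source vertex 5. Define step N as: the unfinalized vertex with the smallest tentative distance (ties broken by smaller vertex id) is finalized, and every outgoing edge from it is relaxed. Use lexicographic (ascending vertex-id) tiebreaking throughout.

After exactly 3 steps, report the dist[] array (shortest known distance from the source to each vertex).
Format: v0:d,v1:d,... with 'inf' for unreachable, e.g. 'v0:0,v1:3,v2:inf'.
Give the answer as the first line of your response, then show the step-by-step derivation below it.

v0:inf,v1:19,v2:inf,v3:6,v4:inf,v5:0,v6:inf,v7:5,v8:inf

step 1: dist = v0:inf,v1:19,v2:inf,v3:inf,v4:inf,v5:0,v6:inf,v7:5,v8:inf
step 2: dist = v0:inf,v1:19,v2:inf,v3:6,v4:inf,v5:0,v6:inf,v7:5,v8:inf
step 3: dist = v0:inf,v1:19,v2:inf,v3:6,v4:inf,v5:0,v6:inf,v7:5,v8:inf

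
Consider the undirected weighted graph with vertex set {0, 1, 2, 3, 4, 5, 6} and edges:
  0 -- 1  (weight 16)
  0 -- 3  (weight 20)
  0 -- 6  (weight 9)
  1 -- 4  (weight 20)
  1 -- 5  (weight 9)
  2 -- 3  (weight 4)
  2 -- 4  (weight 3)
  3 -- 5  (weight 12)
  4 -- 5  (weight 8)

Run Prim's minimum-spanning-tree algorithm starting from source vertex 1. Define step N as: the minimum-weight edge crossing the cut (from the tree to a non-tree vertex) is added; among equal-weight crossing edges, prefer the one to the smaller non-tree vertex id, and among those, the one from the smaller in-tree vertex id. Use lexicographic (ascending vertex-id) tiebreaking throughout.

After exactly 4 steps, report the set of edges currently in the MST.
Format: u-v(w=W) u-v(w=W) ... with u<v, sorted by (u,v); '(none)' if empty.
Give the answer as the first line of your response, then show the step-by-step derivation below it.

1-5(w=9) 2-3(w=4) 2-4(w=3) 4-5(w=8)

step 1: add edge 1-5 (w=9); MST = {1-5(w=9)}
step 2: add edge 4-5 (w=8); MST = {1-5(w=9) 4-5(w=8)}
step 3: add edge 2-4 (w=3); MST = {1-5(w=9) 2-4(w=3) 4-5(w=8)}
step 4: add edge 2-3 (w=4); MST = {1-5(w=9) 2-3(w=4) 2-4(w=3) 4-5(w=8)}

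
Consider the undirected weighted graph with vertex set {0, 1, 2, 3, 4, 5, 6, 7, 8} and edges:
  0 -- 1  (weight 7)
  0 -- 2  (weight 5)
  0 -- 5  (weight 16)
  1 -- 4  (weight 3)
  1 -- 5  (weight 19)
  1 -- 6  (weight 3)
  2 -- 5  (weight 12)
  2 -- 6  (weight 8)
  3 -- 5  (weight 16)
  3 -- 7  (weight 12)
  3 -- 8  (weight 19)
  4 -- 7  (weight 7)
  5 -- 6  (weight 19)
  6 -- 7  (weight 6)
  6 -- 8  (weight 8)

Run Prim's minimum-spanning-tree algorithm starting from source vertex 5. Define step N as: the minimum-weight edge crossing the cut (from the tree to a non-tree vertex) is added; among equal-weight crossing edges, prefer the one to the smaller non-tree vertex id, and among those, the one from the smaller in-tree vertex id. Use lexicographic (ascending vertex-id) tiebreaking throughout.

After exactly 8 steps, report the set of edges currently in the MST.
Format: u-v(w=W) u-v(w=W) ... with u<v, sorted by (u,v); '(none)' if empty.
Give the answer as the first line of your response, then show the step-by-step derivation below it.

0-1(w=7) 0-2(w=5) 1-4(w=3) 1-6(w=3) 2-5(w=12) 3-7(w=12) 6-7(w=6) 6-8(w=8)

step 1: add edge 2-5 (w=12); MST = {2-5(w=12)}
step 2: add edge 0-2 (w=5); MST = {0-2(w=5) 2-5(w=12)}
step 3: add edge 0-1 (w=7); MST = {0-1(w=7) 0-2(w=5) 2-5(w=12)}
step 4: add edge 1-4 (w=3); MST = {0-1(w=7) 0-2(w=5) 1-4(w=3) 2-5(w=12)}
step 5: add edge 1-6 (w=3); MST = {0-1(w=7) 0-2(w=5) 1-4(w=3) 1-6(w=3) 2-5(w=12)}
step 6: add edge 6-7 (w=6); MST = {0-1(w=7) 0-2(w=5) 1-4(w=3) 1-6(w=3) 2-5(w=12) 6-7(w=6)}
step 7: add edge 6-8 (w=8); MST = {0-1(w=7) 0-2(w=5) 1-4(w=3) 1-6(w=3) 2-5(w=12) 6-7(w=6) 6-8(w=8)}
step 8: add edge 3-7 (w=12); MST = {0-1(w=7) 0-2(w=5) 1-4(w=3) 1-6(w=3) 2-5(w=12) 3-7(w=12) 6-7(w=6) 6-8(w=8)}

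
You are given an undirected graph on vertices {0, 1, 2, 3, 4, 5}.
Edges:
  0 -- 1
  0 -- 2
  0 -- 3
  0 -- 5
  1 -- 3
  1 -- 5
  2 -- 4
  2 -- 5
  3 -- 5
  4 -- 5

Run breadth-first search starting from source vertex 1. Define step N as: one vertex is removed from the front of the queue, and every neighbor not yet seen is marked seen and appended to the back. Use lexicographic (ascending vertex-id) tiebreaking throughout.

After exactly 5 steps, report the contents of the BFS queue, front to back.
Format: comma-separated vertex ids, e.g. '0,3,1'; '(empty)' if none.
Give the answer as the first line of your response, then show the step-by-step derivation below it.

4

step 1: dequeue 1; queue=[0,3,5]; order=1
step 2: dequeue 0; queue=[3,5,2]; order=1,0
step 3: dequeue 3; queue=[5,2]; order=1,0,3
step 4: dequeue 5; queue=[2,4]; order=1,0,3,5
step 5: dequeue 2; queue=[4]; order=1,0,3,5,2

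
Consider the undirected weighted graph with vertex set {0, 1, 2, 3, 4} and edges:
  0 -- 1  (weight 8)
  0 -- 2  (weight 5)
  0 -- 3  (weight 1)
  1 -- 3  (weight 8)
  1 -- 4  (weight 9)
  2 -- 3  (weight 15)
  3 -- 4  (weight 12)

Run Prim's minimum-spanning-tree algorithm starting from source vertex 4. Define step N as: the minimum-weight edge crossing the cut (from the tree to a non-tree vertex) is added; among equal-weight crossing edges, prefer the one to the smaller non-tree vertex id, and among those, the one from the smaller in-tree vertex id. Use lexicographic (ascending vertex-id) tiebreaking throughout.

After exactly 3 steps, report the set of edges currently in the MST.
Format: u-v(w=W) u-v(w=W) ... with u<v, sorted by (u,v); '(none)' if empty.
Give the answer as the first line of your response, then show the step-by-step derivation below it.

0-1(w=8) 0-3(w=1) 1-4(w=9)

step 1: add edge 1-4 (w=9); MST = {1-4(w=9)}
step 2: add edge 0-1 (w=8); MST = {0-1(w=8) 1-4(w=9)}
step 3: add edge 0-3 (w=1); MST = {0-1(w=8) 0-3(w=1) 1-4(w=9)}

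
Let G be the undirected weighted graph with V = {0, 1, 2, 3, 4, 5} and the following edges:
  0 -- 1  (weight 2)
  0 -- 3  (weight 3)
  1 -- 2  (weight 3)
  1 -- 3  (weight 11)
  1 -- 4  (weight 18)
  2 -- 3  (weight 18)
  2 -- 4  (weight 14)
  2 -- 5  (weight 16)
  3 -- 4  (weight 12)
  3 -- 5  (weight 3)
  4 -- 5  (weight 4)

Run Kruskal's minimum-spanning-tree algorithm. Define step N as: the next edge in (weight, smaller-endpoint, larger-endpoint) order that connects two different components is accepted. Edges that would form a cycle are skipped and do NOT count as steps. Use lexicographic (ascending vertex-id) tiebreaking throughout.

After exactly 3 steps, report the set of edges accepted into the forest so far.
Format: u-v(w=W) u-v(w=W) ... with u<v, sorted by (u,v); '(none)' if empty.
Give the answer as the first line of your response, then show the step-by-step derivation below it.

0-1(w=2) 0-3(w=3) 1-2(w=3)

step 1: add edge 0-1 (w=2); MST = {0-1(w=2)}
step 2: add edge 0-3 (w=3); MST = {0-1(w=2) 0-3(w=3)}
step 3: add edge 1-2 (w=3); MST = {0-1(w=2) 0-3(w=3) 1-2(w=3)}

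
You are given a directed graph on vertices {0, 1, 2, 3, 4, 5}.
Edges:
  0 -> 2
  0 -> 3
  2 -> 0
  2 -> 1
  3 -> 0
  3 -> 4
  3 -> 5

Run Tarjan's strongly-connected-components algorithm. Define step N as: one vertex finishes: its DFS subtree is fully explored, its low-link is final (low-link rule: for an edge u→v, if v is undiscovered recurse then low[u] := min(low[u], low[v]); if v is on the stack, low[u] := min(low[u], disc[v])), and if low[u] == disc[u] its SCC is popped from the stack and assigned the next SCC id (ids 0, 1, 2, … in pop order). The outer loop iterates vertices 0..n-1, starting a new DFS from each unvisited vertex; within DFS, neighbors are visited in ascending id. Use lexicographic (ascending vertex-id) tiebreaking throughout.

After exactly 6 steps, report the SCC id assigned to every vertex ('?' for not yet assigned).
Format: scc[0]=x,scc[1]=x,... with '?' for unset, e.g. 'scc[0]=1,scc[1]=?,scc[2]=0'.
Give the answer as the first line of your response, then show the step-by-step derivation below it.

scc[0]=3,scc[1]=0,scc[2]=3,scc[3]=3,scc[4]=1,scc[5]=2

step 1: low=(low[0]=0,low[1]=2,low[2]=0,low[3]=?,low[4]=?,low[5]=?); scc=(scc[0]=?,scc[1]=0,scc[2]=?,scc[3]=?,scc[4]=?,scc[5]=?)
step 2: low=(low[0]=0,low[1]=2,low[2]=0,low[3]=?,low[4]=?,low[5]=?); scc=(scc[0]=?,scc[1]=0,scc[2]=?,scc[3]=?,scc[4]=?,scc[5]=?)
step 3: low=(low[0]=0,low[1]=2,low[2]=0,low[3]=0,low[4]=4,low[5]=?); scc=(scc[0]=?,scc[1]=0,scc[2]=?,scc[3]=?,scc[4]=1,scc[5]=?)
step 4: low=(low[0]=0,low[1]=2,low[2]=0,low[3]=0,low[4]=4,low[5]=5); scc=(scc[0]=?,scc[1]=0,scc[2]=?,scc[3]=?,scc[4]=1,scc[5]=2)
step 5: low=(low[0]=0,low[1]=2,low[2]=0,low[3]=0,low[4]=4,low[5]=5); scc=(scc[0]=?,scc[1]=0,scc[2]=?,scc[3]=?,scc[4]=1,scc[5]=2)
step 6: low=(low[0]=0,low[1]=2,low[2]=0,low[3]=0,low[4]=4,low[5]=5); scc=(scc[0]=3,scc[1]=0,scc[2]=3,scc[3]=3,scc[4]=1,scc[5]=2)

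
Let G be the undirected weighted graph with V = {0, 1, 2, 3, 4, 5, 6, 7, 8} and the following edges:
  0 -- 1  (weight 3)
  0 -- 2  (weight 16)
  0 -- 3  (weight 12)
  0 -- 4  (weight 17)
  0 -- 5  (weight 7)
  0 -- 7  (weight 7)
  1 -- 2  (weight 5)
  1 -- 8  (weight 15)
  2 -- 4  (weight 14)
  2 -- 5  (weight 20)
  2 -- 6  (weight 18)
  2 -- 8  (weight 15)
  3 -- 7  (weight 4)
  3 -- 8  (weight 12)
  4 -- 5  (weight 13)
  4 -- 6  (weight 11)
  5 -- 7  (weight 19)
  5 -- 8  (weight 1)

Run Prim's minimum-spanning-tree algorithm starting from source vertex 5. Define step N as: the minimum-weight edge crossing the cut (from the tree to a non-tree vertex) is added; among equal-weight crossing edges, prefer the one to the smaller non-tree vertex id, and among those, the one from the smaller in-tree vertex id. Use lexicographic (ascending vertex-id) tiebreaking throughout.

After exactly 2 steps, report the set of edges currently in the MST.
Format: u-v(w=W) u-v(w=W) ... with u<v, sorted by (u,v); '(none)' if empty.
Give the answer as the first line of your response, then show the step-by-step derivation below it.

0-5(w=7) 5-8(w=1)

step 1: add edge 5-8 (w=1); MST = {5-8(w=1)}
step 2: add edge 0-5 (w=7); MST = {0-5(w=7) 5-8(w=1)}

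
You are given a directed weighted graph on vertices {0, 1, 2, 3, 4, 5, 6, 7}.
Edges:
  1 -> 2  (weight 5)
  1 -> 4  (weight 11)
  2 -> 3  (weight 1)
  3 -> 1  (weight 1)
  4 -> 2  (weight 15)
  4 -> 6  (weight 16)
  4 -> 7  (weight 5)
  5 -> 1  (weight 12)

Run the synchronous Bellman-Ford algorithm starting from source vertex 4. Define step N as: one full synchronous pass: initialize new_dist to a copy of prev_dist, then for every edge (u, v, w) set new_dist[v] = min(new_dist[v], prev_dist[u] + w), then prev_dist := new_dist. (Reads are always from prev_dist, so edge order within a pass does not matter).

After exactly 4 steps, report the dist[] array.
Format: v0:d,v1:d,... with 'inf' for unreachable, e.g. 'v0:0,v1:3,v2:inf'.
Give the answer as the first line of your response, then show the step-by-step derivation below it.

v0:inf,v1:17,v2:15,v3:16,v4:0,v5:inf,v6:16,v7:5

step 1: dist = v0:inf,v1:inf,v2:15,v3:inf,v4:0,v5:inf,v6:16,v7:5
step 2: dist = v0:inf,v1:inf,v2:15,v3:16,v4:0,v5:inf,v6:16,v7:5
step 3: dist = v0:inf,v1:17,v2:15,v3:16,v4:0,v5:inf,v6:16,v7:5
step 4: dist = v0:inf,v1:17,v2:15,v3:16,v4:0,v5:inf,v6:16,v7:5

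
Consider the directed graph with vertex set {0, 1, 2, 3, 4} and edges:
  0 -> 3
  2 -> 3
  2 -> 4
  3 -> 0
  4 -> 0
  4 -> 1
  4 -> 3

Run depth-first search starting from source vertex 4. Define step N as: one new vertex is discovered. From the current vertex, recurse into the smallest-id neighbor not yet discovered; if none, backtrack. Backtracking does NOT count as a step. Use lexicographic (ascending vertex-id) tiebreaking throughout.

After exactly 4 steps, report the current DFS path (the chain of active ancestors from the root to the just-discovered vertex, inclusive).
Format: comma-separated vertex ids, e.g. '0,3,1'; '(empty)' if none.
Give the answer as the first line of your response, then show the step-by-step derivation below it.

4,1

step 1: discover 4; path=4; order=4
step 2: discover 0; path=4>0; order=4,0
step 3: discover 3; path=4>0>3; order=4,0,3
step 4: discover 1; path=4>1; order=4,0,3,1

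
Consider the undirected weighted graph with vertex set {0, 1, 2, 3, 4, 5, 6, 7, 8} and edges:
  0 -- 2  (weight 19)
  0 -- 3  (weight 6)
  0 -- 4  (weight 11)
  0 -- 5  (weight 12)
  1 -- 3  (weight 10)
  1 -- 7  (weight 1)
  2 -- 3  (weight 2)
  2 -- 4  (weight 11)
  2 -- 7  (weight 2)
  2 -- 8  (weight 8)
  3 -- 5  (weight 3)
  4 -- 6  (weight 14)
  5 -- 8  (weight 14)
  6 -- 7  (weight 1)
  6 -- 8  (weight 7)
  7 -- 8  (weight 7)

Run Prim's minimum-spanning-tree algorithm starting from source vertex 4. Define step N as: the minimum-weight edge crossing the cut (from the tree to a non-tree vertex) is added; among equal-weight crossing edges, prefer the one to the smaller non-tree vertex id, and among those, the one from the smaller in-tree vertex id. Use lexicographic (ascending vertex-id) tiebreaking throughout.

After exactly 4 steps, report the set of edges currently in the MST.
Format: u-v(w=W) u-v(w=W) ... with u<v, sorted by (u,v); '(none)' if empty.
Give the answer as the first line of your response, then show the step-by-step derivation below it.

0-3(w=6) 0-4(w=11) 2-3(w=2) 2-7(w=2)

step 1: add edge 0-4 (w=11); MST = {0-4(w=11)}
step 2: add edge 0-3 (w=6); MST = {0-3(w=6) 0-4(w=11)}
step 3: add edge 2-3 (w=2); MST = {0-3(w=6) 0-4(w=11) 2-3(w=2)}
step 4: add edge 2-7 (w=2); MST = {0-3(w=6) 0-4(w=11) 2-3(w=2) 2-7(w=2)}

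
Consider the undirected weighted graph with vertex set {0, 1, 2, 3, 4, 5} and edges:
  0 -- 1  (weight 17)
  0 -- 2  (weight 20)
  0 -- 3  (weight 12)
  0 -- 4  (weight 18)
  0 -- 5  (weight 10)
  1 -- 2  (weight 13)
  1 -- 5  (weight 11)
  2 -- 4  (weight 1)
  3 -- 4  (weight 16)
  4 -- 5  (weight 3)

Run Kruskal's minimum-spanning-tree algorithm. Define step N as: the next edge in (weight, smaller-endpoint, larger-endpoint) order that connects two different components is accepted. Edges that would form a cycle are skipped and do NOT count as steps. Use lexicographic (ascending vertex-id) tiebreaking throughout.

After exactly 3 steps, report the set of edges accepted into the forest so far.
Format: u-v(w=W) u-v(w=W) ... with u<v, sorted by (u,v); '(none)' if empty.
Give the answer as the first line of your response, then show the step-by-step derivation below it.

0-5(w=10) 2-4(w=1) 4-5(w=3)

step 1: add edge 2-4 (w=1); MST = {2-4(w=1)}
step 2: add edge 4-5 (w=3); MST = {2-4(w=1) 4-5(w=3)}
step 3: add edge 0-5 (w=10); MST = {0-5(w=10) 2-4(w=1) 4-5(w=3)}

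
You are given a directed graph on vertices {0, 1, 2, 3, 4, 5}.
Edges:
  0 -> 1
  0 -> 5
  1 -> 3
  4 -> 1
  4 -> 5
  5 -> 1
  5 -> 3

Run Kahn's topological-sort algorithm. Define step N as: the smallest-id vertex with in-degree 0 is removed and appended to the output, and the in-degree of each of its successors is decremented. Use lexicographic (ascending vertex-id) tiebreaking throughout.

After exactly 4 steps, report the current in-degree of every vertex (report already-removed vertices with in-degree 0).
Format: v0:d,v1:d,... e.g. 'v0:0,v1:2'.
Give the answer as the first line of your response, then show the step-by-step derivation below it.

v0:0,v1:0,v2:0,v3:1,v4:0,v5:0

step 1: output 0; order=[0]; indeg=(0,2,0,2,0,1)
step 2: output 2; order=[0,2]; indeg=(0,2,0,2,0,1)
step 3: output 4; order=[0,2,4]; indeg=(0,1,0,2,0,0)
step 4: output 5; order=[0,2,4,5]; indeg=(0,0,0,1,0,0)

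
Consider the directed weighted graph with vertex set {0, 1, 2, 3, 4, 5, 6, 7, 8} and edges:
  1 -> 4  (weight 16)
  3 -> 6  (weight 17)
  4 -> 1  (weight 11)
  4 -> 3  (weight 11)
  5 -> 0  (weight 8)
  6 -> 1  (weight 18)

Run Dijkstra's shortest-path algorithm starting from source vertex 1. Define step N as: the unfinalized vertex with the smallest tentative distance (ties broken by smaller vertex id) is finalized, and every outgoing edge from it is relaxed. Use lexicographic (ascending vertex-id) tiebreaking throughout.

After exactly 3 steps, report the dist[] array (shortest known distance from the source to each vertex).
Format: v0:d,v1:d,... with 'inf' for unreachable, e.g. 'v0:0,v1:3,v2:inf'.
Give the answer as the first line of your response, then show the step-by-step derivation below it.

v0:inf,v1:0,v2:inf,v3:27,v4:16,v5:inf,v6:44,v7:inf,v8:inf

step 1: dist = v0:inf,v1:0,v2:inf,v3:inf,v4:16,v5:inf,v6:inf,v7:inf,v8:inf
step 2: dist = v0:inf,v1:0,v2:inf,v3:27,v4:16,v5:inf,v6:inf,v7:inf,v8:inf
step 3: dist = v0:inf,v1:0,v2:inf,v3:27,v4:16,v5:inf,v6:44,v7:inf,v8:inf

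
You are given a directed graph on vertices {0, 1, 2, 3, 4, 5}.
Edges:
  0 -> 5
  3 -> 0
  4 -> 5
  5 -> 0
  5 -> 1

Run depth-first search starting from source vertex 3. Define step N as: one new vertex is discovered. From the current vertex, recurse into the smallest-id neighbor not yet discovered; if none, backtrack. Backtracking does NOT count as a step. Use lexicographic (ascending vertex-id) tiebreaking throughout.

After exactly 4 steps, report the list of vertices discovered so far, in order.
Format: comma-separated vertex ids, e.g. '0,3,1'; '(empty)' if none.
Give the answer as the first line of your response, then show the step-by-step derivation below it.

3,0,5,1

step 1: discover 3; path=3; order=3
step 2: discover 0; path=3>0; order=3,0
step 3: discover 5; path=3>0>5; order=3,0,5
step 4: discover 1; path=3>0>5>1; order=3,0,5,1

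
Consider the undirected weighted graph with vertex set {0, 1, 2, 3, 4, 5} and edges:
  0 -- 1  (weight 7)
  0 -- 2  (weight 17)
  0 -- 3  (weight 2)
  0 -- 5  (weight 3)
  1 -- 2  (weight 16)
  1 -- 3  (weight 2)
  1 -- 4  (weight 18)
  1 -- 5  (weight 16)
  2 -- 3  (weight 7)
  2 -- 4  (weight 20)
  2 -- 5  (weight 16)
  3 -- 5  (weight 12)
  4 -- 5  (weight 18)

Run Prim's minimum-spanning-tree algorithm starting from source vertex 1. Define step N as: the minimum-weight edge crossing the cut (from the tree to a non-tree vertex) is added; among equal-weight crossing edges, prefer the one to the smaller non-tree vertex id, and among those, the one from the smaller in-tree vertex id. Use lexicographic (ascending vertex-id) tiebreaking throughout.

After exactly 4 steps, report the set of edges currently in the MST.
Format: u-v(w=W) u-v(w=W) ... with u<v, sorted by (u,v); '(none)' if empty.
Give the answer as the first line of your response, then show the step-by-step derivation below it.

0-3(w=2) 0-5(w=3) 1-3(w=2) 2-3(w=7)

step 1: add edge 1-3 (w=2); MST = {1-3(w=2)}
step 2: add edge 0-3 (w=2); MST = {0-3(w=2) 1-3(w=2)}
step 3: add edge 0-5 (w=3); MST = {0-3(w=2) 0-5(w=3) 1-3(w=2)}
step 4: add edge 2-3 (w=7); MST = {0-3(w=2) 0-5(w=3) 1-3(w=2) 2-3(w=7)}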